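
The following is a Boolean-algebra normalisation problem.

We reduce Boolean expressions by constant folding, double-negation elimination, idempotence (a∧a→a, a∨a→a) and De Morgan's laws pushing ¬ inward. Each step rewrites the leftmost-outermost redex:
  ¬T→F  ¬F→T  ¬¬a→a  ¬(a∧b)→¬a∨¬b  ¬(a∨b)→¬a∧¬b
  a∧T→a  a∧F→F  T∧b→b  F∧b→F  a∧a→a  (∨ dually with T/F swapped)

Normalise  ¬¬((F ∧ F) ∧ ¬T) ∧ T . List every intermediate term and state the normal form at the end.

  start: ¬¬((F ∧ F) ∧ ¬T) ∧ T
  step 1: ¬¬((F ∧ F) ∧ ¬T)
  step 2: (F ∧ F) ∧ ¬T
  step 3: F ∧ ¬T
  step 4: F

Answer: normal form = F  (in 4 steps)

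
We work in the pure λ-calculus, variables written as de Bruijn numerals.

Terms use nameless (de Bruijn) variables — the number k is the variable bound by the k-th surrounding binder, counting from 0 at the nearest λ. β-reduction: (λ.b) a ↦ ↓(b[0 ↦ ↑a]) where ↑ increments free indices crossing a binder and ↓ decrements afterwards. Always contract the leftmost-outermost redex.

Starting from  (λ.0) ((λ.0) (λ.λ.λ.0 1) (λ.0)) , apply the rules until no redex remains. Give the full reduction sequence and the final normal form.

  start: (λ.0) ((λ.0) (λ.λ.λ.0 1) (λ.0))
  [1] (λ.0) (λ.λ.λ.0 1) (λ.0)
  [2] (λ.λ.λ.0 1) (λ.0)
  [3] λ.λ.0 1

Answer: normal form = λ.λ.0 1  (in 3 steps)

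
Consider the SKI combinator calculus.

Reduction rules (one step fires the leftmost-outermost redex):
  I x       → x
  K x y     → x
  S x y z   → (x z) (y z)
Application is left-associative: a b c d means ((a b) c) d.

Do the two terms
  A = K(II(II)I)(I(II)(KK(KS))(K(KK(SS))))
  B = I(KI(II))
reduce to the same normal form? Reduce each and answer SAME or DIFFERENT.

Term A:
  start: K(II(II)I)(I(II)(KK(KS))(K(KK(SS))))
  step 1: II(II)I
  step 2: I(II)I
  step 3: III
  step 4: II
  step 5: I

Term B:
  start: I(KI(II))
  step 1: KI(II)
  step 2: I

Answer: SAME — A ⇓ I, B ⇓ I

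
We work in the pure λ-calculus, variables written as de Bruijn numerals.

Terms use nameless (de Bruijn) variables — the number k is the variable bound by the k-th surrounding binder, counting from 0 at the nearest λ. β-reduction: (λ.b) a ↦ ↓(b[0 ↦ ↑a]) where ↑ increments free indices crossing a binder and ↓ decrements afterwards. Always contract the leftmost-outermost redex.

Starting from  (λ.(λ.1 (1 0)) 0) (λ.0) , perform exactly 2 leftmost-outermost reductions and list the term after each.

Answer: after 2 steps: (λ.0) ((λ.0) (λ.0))

Reduction:
  start: (λ.(λ.1 (1 0)) 0) (λ.0)
  →1  (λ.(λ.0) ((λ.0) 0)) (λ.0)
  →2  (λ.0) ((λ.0) (λ.0))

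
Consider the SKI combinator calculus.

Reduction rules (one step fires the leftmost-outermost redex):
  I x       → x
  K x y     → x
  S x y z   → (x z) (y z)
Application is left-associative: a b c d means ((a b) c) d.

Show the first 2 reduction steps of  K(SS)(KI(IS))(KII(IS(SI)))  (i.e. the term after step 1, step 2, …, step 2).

Answer: after 2 steps: SS(I(IS(SI)))

Reduction:
  start: K(SS)(KI(IS))(KII(IS(SI)))
  [1] SS(KII(IS(SI)))
  [2] SS(I(IS(SI)))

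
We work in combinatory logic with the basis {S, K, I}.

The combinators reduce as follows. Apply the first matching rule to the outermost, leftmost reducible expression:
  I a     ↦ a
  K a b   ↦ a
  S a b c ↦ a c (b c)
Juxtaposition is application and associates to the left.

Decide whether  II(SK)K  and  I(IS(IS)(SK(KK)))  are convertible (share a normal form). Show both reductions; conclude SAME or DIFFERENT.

Answer: DIFFERENT — A ⇓ SKK, B ⇓ SS(SK(KK))

Working:
Term A:
  start: II(SK)K
  →1  I(SK)K
  →2  SKK

Term B:
  start: I(IS(IS)(SK(KK)))
  →1  IS(IS)(SK(KK))
  →2  S(IS)(SK(KK))
  →3  SS(SK(KK))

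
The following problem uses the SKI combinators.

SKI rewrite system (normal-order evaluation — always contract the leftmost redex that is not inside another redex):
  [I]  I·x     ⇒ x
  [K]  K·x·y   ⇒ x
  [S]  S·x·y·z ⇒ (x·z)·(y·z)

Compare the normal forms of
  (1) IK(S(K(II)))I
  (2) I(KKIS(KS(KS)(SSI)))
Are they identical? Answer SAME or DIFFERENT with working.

Answer: DIFFERENT — A ⇓ S(KI), B ⇓ S

Working:
Term A:
  start: IK(S(K(II)))I
  →1  K(S(K(II)))I
  →2  S(K(II))
  →3  S(KI)

Term B:
  start: I(KKIS(KS(KS)(SSI)))
  →1  KKIS(KS(KS)(SSI))
  →2  KS(KS(KS)(SSI))
  →3  S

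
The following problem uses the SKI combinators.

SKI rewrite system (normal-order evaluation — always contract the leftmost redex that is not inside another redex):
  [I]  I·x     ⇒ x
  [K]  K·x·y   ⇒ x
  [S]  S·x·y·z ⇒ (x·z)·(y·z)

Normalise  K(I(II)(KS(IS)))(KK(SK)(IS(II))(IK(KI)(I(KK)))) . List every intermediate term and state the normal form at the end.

  start: K(I(II)(KS(IS)))(KK(SK)(IS(II))(IK(KI)(I(KK))))
  [1] I(II)(KS(IS))
  [2] II(KS(IS))
  [3] I(KS(IS))
  [4] KS(IS)
  [5] S

Answer: normal form = S  (in 5 steps)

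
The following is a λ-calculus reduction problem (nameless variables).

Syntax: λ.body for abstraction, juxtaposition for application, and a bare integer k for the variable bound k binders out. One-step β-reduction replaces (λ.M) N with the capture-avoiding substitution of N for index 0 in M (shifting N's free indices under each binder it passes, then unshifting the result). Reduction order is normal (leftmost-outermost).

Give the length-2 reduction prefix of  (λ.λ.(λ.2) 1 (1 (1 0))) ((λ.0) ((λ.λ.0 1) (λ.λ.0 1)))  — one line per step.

Answer: after 2 steps: λ.(λ.0) ((λ.λ.0 1) (λ.λ.0 1)) ((λ.0) ((λ.λ.0 1) (λ.λ.0 1)) ((λ.0) ((λ.λ.0 1) (λ.λ.0 1)) 0))

Reduction:
  start: (λ.λ.(λ.2) 1 (1 (1 0))) ((λ.0) ((λ.λ.0 1) (λ.λ.0 1)))
  →1  λ.(λ.(λ.0) ((λ.λ.0 1) (λ.λ.0 1))) ((λ.0) ((λ.λ.0 1) (λ.λ.0 1))) ((λ.0) ((λ.λ.0 1) (λ.λ.0 1)) ((λ.0) ((λ.λ.0 1) (λ.λ.0 1)) 0))
  →2  λ.(λ.0) ((λ.λ.0 1) (λ.λ.0 1)) ((λ.0) ((λ.λ.0 1) (λ.λ.0 1)) ((λ.0) ((λ.λ.0 1) (λ.λ.0 1)) 0))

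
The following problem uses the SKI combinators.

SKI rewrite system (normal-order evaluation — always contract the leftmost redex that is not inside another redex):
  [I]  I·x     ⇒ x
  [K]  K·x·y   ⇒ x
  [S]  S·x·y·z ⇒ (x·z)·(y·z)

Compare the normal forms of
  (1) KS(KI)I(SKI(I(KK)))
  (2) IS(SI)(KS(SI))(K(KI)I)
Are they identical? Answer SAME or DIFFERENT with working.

Answer: DIFFERENT — A ⇓ SI(KK), B ⇓ S(KI)I

Reduction:
Term A:
  start: KS(KI)I(SKI(I(KK)))
  →1  SI(SKI(I(KK)))
  →2  SI(K(I(KK))(I(I(KK))))
  →3  SI(I(KK))
  →4  SI(KK)

Term B:
  start: IS(SI)(KS(SI))(K(KI)I)
  →1  S(SI)(KS(SI))(K(KI)I)
  →2  SI(K(KI)I)(KS(SI)(K(KI)I))
  →3  I(KS(SI)(K(KI)I))(K(KI)I(KS(SI)(K(KI)I)))
  →4  KS(SI)(K(KI)I)(K(KI)I(KS(SI)(K(KI)I)))
  →5  S(K(KI)I)(K(KI)I(KS(SI)(K(KI)I)))
  →6  S(KI)(K(KI)I(KS(SI)(K(KI)I)))
  →7  S(KI)(KI(KS(SI)(K(KI)I)))
  →8  S(KI)I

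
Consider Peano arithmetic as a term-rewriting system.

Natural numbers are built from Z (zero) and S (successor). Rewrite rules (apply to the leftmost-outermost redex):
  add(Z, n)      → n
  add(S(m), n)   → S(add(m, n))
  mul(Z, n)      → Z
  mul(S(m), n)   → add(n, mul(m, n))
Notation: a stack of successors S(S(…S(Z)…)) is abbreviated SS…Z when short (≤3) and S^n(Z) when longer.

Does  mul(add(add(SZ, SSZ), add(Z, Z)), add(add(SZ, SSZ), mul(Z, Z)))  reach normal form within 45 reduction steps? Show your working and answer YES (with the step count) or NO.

Answer: YES — reaches normal form S^9(Z) in 44 ≤ 45 steps

Derivation:
  start: mul(add(add(SZ, SSZ), add(Z, Z)), add(add(SZ, SSZ), mul(Z, Z)))
  step 1: mul(add(S(add(Z, SSZ)), add(Z, Z)), add(add(SZ, SSZ), mul(Z, Z)))
  step 2: mul(S(add(add(Z, SSZ), add(Z, Z))), add(add(SZ, SSZ), mul(Z, Z)))
  step 3: add(add(add(SZ, SSZ), mul(Z, Z)), mul(add(add(Z, SSZ), add(Z, Z)), add(add(SZ, SSZ), mul(Z, Z))))
  step 4: add(add(S(add(Z, SSZ)), mul(Z, Z)), mul(add(add(Z, SSZ), add(Z, Z)), add(add(SZ, SSZ), mul(Z, Z))))
  step 5: add(S(add(add(Z, SSZ), mul(Z, Z))), mul(add(add(Z, SSZ), add(Z, Z)), add(add(SZ, SSZ), mul(Z, Z))))
  step 6: S(add(add(add(Z, SSZ), mul(Z, Z)), mul(add(add(Z, SSZ), add(Z, Z)), add(add(SZ, SSZ), mul(Z, Z)))))
  step 7: S(add(add(SSZ, mul(Z, Z)), mul(add(add(Z, SSZ), add(Z, Z)), add(add(SZ, SSZ), mul(Z, Z)))))
  step 8: S(add(S(add(SZ, mul(Z, Z))), mul(add(add(Z, SSZ), add(Z, Z)), add(add(SZ, SSZ), mul(Z, Z)))))
  step 9: S(S(add(add(SZ, mul(Z, Z)), mul(add(add(Z, SSZ), add(Z, Z)), add(add(SZ, SSZ), mul(Z, Z))))))
  step 10: S(S(add(S(add(Z, mul(Z, Z))), mul(add(add(Z, SSZ), add(Z, Z)), add(add(SZ, SSZ), mul(Z, Z))))))
  step 11: S(S(S(add(add(Z, mul(Z, Z)), mul(add(add(Z, SSZ), add(Z, Z)), add(add(SZ, SSZ), mul(Z, Z)))))))
  step 12: S(S(S(add(mul(Z, Z), mul(add(add(Z, SSZ), add(Z, Z)), add(add(SZ, SSZ), mul(Z, Z)))))))
  step 13: S(S(S(add(Z, mul(add(add(Z, SSZ), add(Z, Z)), add(add(SZ, SSZ), mul(Z, Z)))))))
  step 14: S(S(S(mul(add(add(Z, SSZ), add(Z, Z)), add(add(SZ, SSZ), mul(Z, Z))))))
  step 15: S(S(S(mul(add(SSZ, add(Z, Z)), add(add(SZ, SSZ), mul(Z, Z))))))
  step 16: S(S(S(mul(S(add(SZ, add(Z, Z))), add(add(SZ, SSZ), mul(Z, Z))))))
  step 17: S(S(S(add(add(add(SZ, SSZ), mul(Z, Z)), mul(add(SZ, add(Z, Z)), add(add(SZ, SSZ), mul(Z, Z)))))))
  step 18: S(S(S(add(add(S(add(Z, SSZ)), mul(Z, Z)), mul(add(SZ, add(Z, Z)), add(add(SZ, SSZ), mul(Z, Z)))))))
  step 19: S(S(S(add(S(add(add(Z, SSZ), mul(Z, Z))), mul(add(SZ, add(Z, Z)), add(add(SZ, SSZ), mul(Z, Z)))))))
  step 20: S(S(S(S(add(add(add(Z, SSZ), mul(Z, Z)), mul(add(SZ, add(Z, Z)), add(add(SZ, SSZ), mul(Z, Z))))))))
  step 21: S(S(S(S(add(add(SSZ, mul(Z, Z)), mul(add(SZ, add(Z, Z)), add(add(SZ, SSZ), mul(Z, Z))))))))
  step 22: S(S(S(S(add(S(add(SZ, mul(Z, Z))), mul(add(SZ, add(Z, Z)), add(add(SZ, SSZ), mul(Z, Z))))))))
  step 23: S(S(S(S(S(add(add(SZ, mul(Z, Z)), mul(add(SZ, add(Z, Z)), add(add(SZ, SSZ), mul(Z, Z)))))))))
  step 24: S(S(S(S(S(add(S(add(Z, mul(Z, Z))), mul(add(SZ, add(Z, Z)), add(add(SZ, SSZ), mul(Z, Z)))))))))
  step 25: S(S(S(S(S(S(add(add(Z, mul(Z, Z)), mul(add(SZ, add(Z, Z)), add(add(SZ, SSZ), mul(Z, Z))))))))))
  step 26: S(S(S(S(S(S(add(mul(Z, Z), mul(add(SZ, add(Z, Z)), add(add(SZ, SSZ), mul(Z, Z))))))))))
  step 27: S(S(S(S(S(S(add(Z, mul(add(SZ, add(Z, Z)), add(add(SZ, SSZ), mul(Z, Z))))))))))
  step 28: S(S(S(S(S(S(mul(add(SZ, add(Z, Z)), add(add(SZ, SSZ), mul(Z, Z)))))))))
  step 29: S(S(S(S(S(S(mul(S(add(Z, add(Z, Z))), add(add(SZ, SSZ), mul(Z, Z)))))))))
  step 30: S(S(S(S(S(S(add(add(add(SZ, SSZ), mul(Z, Z)), mul(add(Z, add(Z, Z)), add(add(SZ, SSZ), mul(Z, Z))))))))))
  step 31: S(S(S(S(S(S(add(add(S(add(Z, SSZ)), mul(Z, Z)), mul(add(Z, add(Z, Z)), add(add(SZ, SSZ), mul(Z, Z))))))))))
  step 32: S(S(S(S(S(S(add(S(add(add(Z, SSZ), mul(Z, Z))), mul(add(Z, add(Z, Z)), add(add(SZ, SSZ), mul(Z, Z))))))))))
  step 33: S(S(S(S(S(S(S(add(add(add(Z, SSZ), mul(Z, Z)), mul(add(Z, add(Z, Z)), add(add(SZ, SSZ), mul(Z, Z)))))))))))
  step 34: S(S(S(S(S(S(S(add(add(SSZ, mul(Z, Z)), mul(add(Z, add(Z, Z)), add(add(SZ, SSZ), mul(Z, Z)))))))))))
  step 35: S(S(S(S(S(S(S(add(S(add(SZ, mul(Z, Z))), mul(add(Z, add(Z, Z)), add(add(SZ, SSZ), mul(Z, Z)))))))))))
  step 36: S(S(S(S(S(S(S(S(add(add(SZ, mul(Z, Z)), mul(add(Z, add(Z, Z)), add(add(SZ, SSZ), mul(Z, Z))))))))))))
  step 37: S(S(S(S(S(S(S(S(add(S(add(Z, mul(Z, Z))), mul(add(Z, add(Z, Z)), add(add(SZ, SSZ), mul(Z, Z))))))))))))
  step 38: S(S(S(S(S(S(S(S(S(add(add(Z, mul(Z, Z)), mul(add(Z, add(Z, Z)), add(add(SZ, SSZ), mul(Z, Z)))))))))))))
  step 39: S(S(S(S(S(S(S(S(S(add(mul(Z, Z), mul(add(Z, add(Z, Z)), add(add(SZ, SSZ), mul(Z, Z)))))))))))))
  step 40: S(S(S(S(S(S(S(S(S(add(Z, mul(add(Z, add(Z, Z)), add(add(SZ, SSZ), mul(Z, Z)))))))))))))
  step 41: S(S(S(S(S(S(S(S(S(mul(add(Z, add(Z, Z)), add(add(SZ, SSZ), mul(Z, Z))))))))))))
  step 42: S(S(S(S(S(S(S(S(S(mul(add(Z, Z), add(add(SZ, SSZ), mul(Z, Z))))))))))))
  step 43: S(S(S(S(S(S(S(S(S(mul(Z, add(add(SZ, SSZ), mul(Z, Z))))))))))))
  step 44: S^9(Z)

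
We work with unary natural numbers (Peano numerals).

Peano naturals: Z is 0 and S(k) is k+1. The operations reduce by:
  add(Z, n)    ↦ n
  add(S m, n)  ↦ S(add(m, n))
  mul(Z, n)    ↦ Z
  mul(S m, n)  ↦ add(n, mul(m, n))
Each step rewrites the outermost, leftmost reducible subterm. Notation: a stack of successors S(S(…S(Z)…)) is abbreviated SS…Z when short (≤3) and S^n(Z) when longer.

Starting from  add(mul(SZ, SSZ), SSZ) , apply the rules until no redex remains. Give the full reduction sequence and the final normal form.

Answer: normal form = S^4(Z)  (in 8 steps)

Reduction:
  start: add(mul(SZ, SSZ), SSZ)
  [1] add(add(SSZ, mul(Z, SSZ)), SSZ)
  [2] add(S(add(SZ, mul(Z, SSZ))), SSZ)
  [3] S(add(add(SZ, mul(Z, SSZ)), SSZ))
  [4] S(add(S(add(Z, mul(Z, SSZ))), SSZ))
  [5] S(S(add(add(Z, mul(Z, SSZ)), SSZ)))
  [6] S(S(add(mul(Z, SSZ), SSZ)))
  [7] S(S(add(Z, SSZ)))
  [8] S^4(Z)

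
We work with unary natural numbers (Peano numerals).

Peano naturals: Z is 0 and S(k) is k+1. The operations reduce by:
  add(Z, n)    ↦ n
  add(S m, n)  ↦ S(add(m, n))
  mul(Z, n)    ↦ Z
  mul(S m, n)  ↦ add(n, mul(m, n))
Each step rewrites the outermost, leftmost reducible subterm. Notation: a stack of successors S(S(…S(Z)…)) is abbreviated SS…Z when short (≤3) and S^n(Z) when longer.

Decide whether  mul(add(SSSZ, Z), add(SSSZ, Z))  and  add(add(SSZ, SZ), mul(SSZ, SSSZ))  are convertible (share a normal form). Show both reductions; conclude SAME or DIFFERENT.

Answer: SAME — A ⇓ S^9(Z), B ⇓ S^9(Z)

Derivation:
Term A:
  start: mul(add(SSSZ, Z), add(SSSZ, Z))
  step 1: mul(S(add(SSZ, Z)), add(SSSZ, Z))
  step 2: add(add(SSSZ, Z), mul(add(SSZ, Z), add(SSSZ, Z)))
  step 3: add(S(add(SSZ, Z)), mul(add(SSZ, Z), add(SSSZ, Z)))
  step 4: S(add(add(SSZ, Z), mul(add(SSZ, Z), add(SSSZ, Z))))
  step 5: S(add(S(add(SZ, Z)), mul(add(SSZ, Z), add(SSSZ, Z))))
  step 6: S(S(add(add(SZ, Z), mul(add(SSZ, Z), add(SSSZ, Z)))))
  step 7: S(S(add(S(add(Z, Z)), mul(add(SSZ, Z), add(SSSZ, Z)))))
  step 8: S(S(S(add(add(Z, Z), mul(add(SSZ, Z), add(SSSZ, Z))))))
  step 9: S(S(S(add(Z, mul(add(SSZ, Z), add(SSSZ, Z))))))
  step 10: S(S(S(mul(add(SSZ, Z), add(SSSZ, Z)))))
  step 11: S(S(S(mul(S(add(SZ, Z)), add(SSSZ, Z)))))
  step 12: S(S(S(add(add(SSSZ, Z), mul(add(SZ, Z), add(SSSZ, Z))))))
  step 13: S(S(S(add(S(add(SSZ, Z)), mul(add(SZ, Z), add(SSSZ, Z))))))
  step 14: S(S(S(S(add(add(SSZ, Z), mul(add(SZ, Z), add(SSSZ, Z)))))))
  step 15: S(S(S(S(add(S(add(SZ, Z)), mul(add(SZ, Z), add(SSSZ, Z)))))))
  step 16: S(S(S(S(S(add(add(SZ, Z), mul(add(SZ, Z), add(SSSZ, Z))))))))
  step 17: S(S(S(S(S(add(S(add(Z, Z)), mul(add(SZ, Z), add(SSSZ, Z))))))))
  step 18: S(S(S(S(S(S(add(add(Z, Z), mul(add(SZ, Z), add(SSSZ, Z)))))))))
  step 19: S(S(S(S(S(S(add(Z, mul(add(SZ, Z), add(SSSZ, Z)))))))))
  step 20: S(S(S(S(S(S(mul(add(SZ, Z), add(SSSZ, Z))))))))
  step 21: S(S(S(S(S(S(mul(S(add(Z, Z)), add(SSSZ, Z))))))))
  step 22: S(S(S(S(S(S(add(add(SSSZ, Z), mul(add(Z, Z), add(SSSZ, Z)))))))))
  step 23: S(S(S(S(S(S(add(S(add(SSZ, Z)), mul(add(Z, Z), add(SSSZ, Z)))))))))
  step 24: S(S(S(S(S(S(S(add(add(SSZ, Z), mul(add(Z, Z), add(SSSZ, Z))))))))))
  step 25: S(S(S(S(S(S(S(add(S(add(SZ, Z)), mul(add(Z, Z), add(SSSZ, Z))))))))))
  step 26: S(S(S(S(S(S(S(S(add(add(SZ, Z), mul(add(Z, Z), add(SSSZ, Z)))))))))))
  step 27: S(S(S(S(S(S(S(S(add(S(add(Z, Z)), mul(add(Z, Z), add(SSSZ, Z)))))))))))
  step 28: S(S(S(S(S(S(S(S(S(add(add(Z, Z), mul(add(Z, Z), add(SSSZ, Z))))))))))))
  step 29: S(S(S(S(S(S(S(S(S(add(Z, mul(add(Z, Z), add(SSSZ, Z))))))))))))
  step 30: S(S(S(S(S(S(S(S(S(mul(add(Z, Z), add(SSSZ, Z)))))))))))
  step 31: S(S(S(S(S(S(S(S(S(mul(Z, add(SSSZ, Z)))))))))))
  step 32: S^9(Z)

Term B:
  start: add(add(SSZ, SZ), mul(SSZ, SSSZ))
  step 1: add(S(add(SZ, SZ)), mul(SSZ, SSSZ))
  step 2: S(add(add(SZ, SZ), mul(SSZ, SSSZ)))
  step 3: S(add(S(add(Z, SZ)), mul(SSZ, SSSZ)))
  step 4: S(S(add(add(Z, SZ), mul(SSZ, SSSZ))))
  step 5: S(S(add(SZ, mul(SSZ, SSSZ))))
  step 6: S(S(S(add(Z, mul(SSZ, SSSZ)))))
  step 7: S(S(S(mul(SSZ, SSSZ))))
  step 8: S(S(S(add(SSSZ, mul(SZ, SSSZ)))))
  step 9: S(S(S(S(add(SSZ, mul(SZ, SSSZ))))))
  step 10: S(S(S(S(S(add(SZ, mul(SZ, SSSZ)))))))
  step 11: S(S(S(S(S(S(add(Z, mul(SZ, SSSZ))))))))
  step 12: S(S(S(S(S(S(mul(SZ, SSSZ)))))))
  step 13: S(S(S(S(S(S(add(SSSZ, mul(Z, SSSZ))))))))
  step 14: S(S(S(S(S(S(S(add(SSZ, mul(Z, SSSZ)))))))))
  step 15: S(S(S(S(S(S(S(S(add(SZ, mul(Z, SSSZ))))))))))
  step 16: S(S(S(S(S(S(S(S(S(add(Z, mul(Z, SSSZ)))))))))))
  step 17: S(S(S(S(S(S(S(S(S(mul(Z, SSSZ))))))))))
  step 18: S^9(Z)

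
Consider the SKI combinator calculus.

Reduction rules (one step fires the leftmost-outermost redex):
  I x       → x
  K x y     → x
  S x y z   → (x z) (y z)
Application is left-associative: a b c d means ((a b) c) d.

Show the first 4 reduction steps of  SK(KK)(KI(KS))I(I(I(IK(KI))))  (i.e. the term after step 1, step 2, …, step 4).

  start: SK(KK)(KI(KS))I(I(I(IK(KI))))
  step 1: K(KI(KS))(KK(KI(KS)))I(I(I(IK(KI))))
  step 2: KI(KS)I(I(I(IK(KI))))
  step 3: II(I(I(IK(KI))))
  step 4: I(I(I(IK(KI))))

Answer: after 4 steps: I(I(I(IK(KI))))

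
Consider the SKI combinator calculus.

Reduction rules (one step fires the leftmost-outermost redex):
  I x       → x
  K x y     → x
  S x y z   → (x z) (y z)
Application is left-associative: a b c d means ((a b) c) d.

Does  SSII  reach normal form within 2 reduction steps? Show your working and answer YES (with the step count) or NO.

  start: SSII
  [1] SI(II)
  [2] SII

Answer: YES — reaches normal form SII in 2 ≤ 2 steps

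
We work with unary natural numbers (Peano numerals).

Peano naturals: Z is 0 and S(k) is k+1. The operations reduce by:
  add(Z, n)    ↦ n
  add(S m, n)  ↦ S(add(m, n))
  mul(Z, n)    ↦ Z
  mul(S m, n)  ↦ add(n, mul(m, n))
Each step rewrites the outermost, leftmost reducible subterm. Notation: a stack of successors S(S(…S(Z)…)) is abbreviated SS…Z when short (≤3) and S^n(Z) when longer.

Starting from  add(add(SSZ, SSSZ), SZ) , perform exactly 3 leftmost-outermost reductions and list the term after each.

  start: add(add(SSZ, SSSZ), SZ)
  [1] add(S(add(SZ, SSSZ)), SZ)
  [2] S(add(add(SZ, SSSZ), SZ))
  [3] S(add(S(add(Z, SSSZ)), SZ))

Answer: after 3 steps: S(add(S(add(Z, SSSZ)), SZ))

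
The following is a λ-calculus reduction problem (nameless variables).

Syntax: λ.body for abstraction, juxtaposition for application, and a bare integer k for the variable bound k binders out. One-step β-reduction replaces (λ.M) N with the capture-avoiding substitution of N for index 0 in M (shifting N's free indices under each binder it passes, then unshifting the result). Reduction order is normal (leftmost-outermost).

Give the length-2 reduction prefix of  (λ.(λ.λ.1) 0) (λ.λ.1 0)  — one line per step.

Answer: after 2 steps: λ.λ.λ.1 0

Reduction:
  start: (λ.(λ.λ.1) 0) (λ.λ.1 0)
  [1] (λ.λ.1) (λ.λ.1 0)
  [2] λ.λ.λ.1 0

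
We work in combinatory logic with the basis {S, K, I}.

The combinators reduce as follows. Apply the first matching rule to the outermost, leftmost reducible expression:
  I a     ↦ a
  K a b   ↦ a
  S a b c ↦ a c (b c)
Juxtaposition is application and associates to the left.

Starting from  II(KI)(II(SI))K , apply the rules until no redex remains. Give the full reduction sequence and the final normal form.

Answer: normal form = K  (in 4 steps)

Derivation:
  start: II(KI)(II(SI))K
  step 1: I(KI)(II(SI))K
  step 2: KI(II(SI))K
  step 3: IK
  step 4: K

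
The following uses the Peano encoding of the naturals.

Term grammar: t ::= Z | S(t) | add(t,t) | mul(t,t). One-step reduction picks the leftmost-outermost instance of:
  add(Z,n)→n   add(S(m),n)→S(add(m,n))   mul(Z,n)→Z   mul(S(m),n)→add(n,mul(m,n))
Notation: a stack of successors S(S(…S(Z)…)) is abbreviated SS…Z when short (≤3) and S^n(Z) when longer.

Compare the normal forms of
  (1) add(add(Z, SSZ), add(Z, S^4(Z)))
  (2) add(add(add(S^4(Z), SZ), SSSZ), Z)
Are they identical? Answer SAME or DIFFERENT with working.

Answer: DIFFERENT — A ⇓ S^6(Z), B ⇓ S^8(Z)

Working:
Term A:
  start: add(add(Z, SSZ), add(Z, S^4(Z)))
  →1  add(SSZ, add(Z, S^4(Z)))
  →2  S(add(SZ, add(Z, S^4(Z))))
  →3  S(S(add(Z, add(Z, S^4(Z)))))
  →4  S(S(add(Z, S^4(Z))))
  →5  S^6(Z)

Term B:
  start: add(add(add(S^4(Z), SZ), SSSZ), Z)
  →1  add(add(S(add(SSSZ, SZ)), SSSZ), Z)
  →2  add(S(add(add(SSSZ, SZ), SSSZ)), Z)
  →3  S(add(add(add(SSSZ, SZ), SSSZ), Z))
  →4  S(add(add(S(add(SSZ, SZ)), SSSZ), Z))
  →5  S(add(S(add(add(SSZ, SZ), SSSZ)), Z))
  →6  S(S(add(add(add(SSZ, SZ), SSSZ), Z)))
  →7  S(S(add(add(S(add(SZ, SZ)), SSSZ), Z)))
  →8  S(S(add(S(add(add(SZ, SZ), SSSZ)), Z)))
  →9  S(S(S(add(add(add(SZ, SZ), SSSZ), Z))))
  →10  S(S(S(add(add(S(add(Z, SZ)), SSSZ), Z))))
  →11  S(S(S(add(S(add(add(Z, SZ), SSSZ)), Z))))
  →12  S(S(S(S(add(add(add(Z, SZ), SSSZ), Z)))))
  →13  S(S(S(S(add(add(SZ, SSSZ), Z)))))
  →14  S(S(S(S(add(S(add(Z, SSSZ)), Z)))))
  →15  S(S(S(S(S(add(add(Z, SSSZ), Z))))))
  →16  S(S(S(S(S(add(SSSZ, Z))))))
  →17  S(S(S(S(S(S(add(SSZ, Z)))))))
  →18  S(S(S(S(S(S(S(add(SZ, Z))))))))
  →19  S(S(S(S(S(S(S(S(add(Z, Z)))))))))
  →20  S^8(Z)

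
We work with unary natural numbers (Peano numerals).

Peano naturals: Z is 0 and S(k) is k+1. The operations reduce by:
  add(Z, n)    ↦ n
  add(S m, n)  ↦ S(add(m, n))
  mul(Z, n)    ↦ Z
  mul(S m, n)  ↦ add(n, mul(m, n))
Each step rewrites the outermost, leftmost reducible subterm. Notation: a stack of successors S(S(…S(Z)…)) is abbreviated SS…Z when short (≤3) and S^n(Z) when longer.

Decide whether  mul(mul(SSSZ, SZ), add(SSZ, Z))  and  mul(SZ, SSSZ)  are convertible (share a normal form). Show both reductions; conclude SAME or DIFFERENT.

Answer: DIFFERENT — A ⇓ S^6(Z), B ⇓ SSSZ

Working:
Term A:
  start: mul(mul(SSSZ, SZ), add(SSZ, Z))
  →1  mul(add(SZ, mul(SSZ, SZ)), add(SSZ, Z))
  →2  mul(S(add(Z, mul(SSZ, SZ))), add(SSZ, Z))
  →3  add(add(SSZ, Z), mul(add(Z, mul(SSZ, SZ)), add(SSZ, Z)))
  →4  add(S(add(SZ, Z)), mul(add(Z, mul(SSZ, SZ)), add(SSZ, Z)))
  →5  S(add(add(SZ, Z), mul(add(Z, mul(SSZ, SZ)), add(SSZ, Z))))
  →6  S(add(S(add(Z, Z)), mul(add(Z, mul(SSZ, SZ)), add(SSZ, Z))))
  →7  S(S(add(add(Z, Z), mul(add(Z, mul(SSZ, SZ)), add(SSZ, Z)))))
  →8  S(S(add(Z, mul(add(Z, mul(SSZ, SZ)), add(SSZ, Z)))))
  →9  S(S(mul(add(Z, mul(SSZ, SZ)), add(SSZ, Z))))
  →10  S(S(mul(mul(SSZ, SZ), add(SSZ, Z))))
  →11  S(S(mul(add(SZ, mul(SZ, SZ)), add(SSZ, Z))))
  →12  S(S(mul(S(add(Z, mul(SZ, SZ))), add(SSZ, Z))))
  →13  S(S(add(add(SSZ, Z), mul(add(Z, mul(SZ, SZ)), add(SSZ, Z)))))
  →14  S(S(add(S(add(SZ, Z)), mul(add(Z, mul(SZ, SZ)), add(SSZ, Z)))))
  →15  S(S(S(add(add(SZ, Z), mul(add(Z, mul(SZ, SZ)), add(SSZ, Z))))))
  →16  S(S(S(add(S(add(Z, Z)), mul(add(Z, mul(SZ, SZ)), add(SSZ, Z))))))
  →17  S(S(S(S(add(add(Z, Z), mul(add(Z, mul(SZ, SZ)), add(SSZ, Z)))))))
  →18  S(S(S(S(add(Z, mul(add(Z, mul(SZ, SZ)), add(SSZ, Z)))))))
  →19  S(S(S(S(mul(add(Z, mul(SZ, SZ)), add(SSZ, Z))))))
  →20  S(S(S(S(mul(mul(SZ, SZ), add(SSZ, Z))))))
  →21  S(S(S(S(mul(add(SZ, mul(Z, SZ)), add(SSZ, Z))))))
  →22  S(S(S(S(mul(S(add(Z, mul(Z, SZ))), add(SSZ, Z))))))
  →23  S(S(S(S(add(add(SSZ, Z), mul(add(Z, mul(Z, SZ)), add(SSZ, Z)))))))
  →24  S(S(S(S(add(S(add(SZ, Z)), mul(add(Z, mul(Z, SZ)), add(SSZ, Z)))))))
  →25  S(S(S(S(S(add(add(SZ, Z), mul(add(Z, mul(Z, SZ)), add(SSZ, Z))))))))
  →26  S(S(S(S(S(add(S(add(Z, Z)), mul(add(Z, mul(Z, SZ)), add(SSZ, Z))))))))
  →27  S(S(S(S(S(S(add(add(Z, Z), mul(add(Z, mul(Z, SZ)), add(SSZ, Z)))))))))
  →28  S(S(S(S(S(S(add(Z, mul(add(Z, mul(Z, SZ)), add(SSZ, Z)))))))))
  →29  S(S(S(S(S(S(mul(add(Z, mul(Z, SZ)), add(SSZ, Z))))))))
  →30  S(S(S(S(S(S(mul(mul(Z, SZ), add(SSZ, Z))))))))
  →31  S(S(S(S(S(S(mul(Z, add(SSZ, Z))))))))
  →32  S^6(Z)

Term B:
  start: mul(SZ, SSSZ)
  →1  add(SSSZ, mul(Z, SSSZ))
  →2  S(add(SSZ, mul(Z, SSSZ)))
  →3  S(S(add(SZ, mul(Z, SSSZ))))
  →4  S(S(S(add(Z, mul(Z, SSSZ)))))
  →5  S(S(S(mul(Z, SSSZ))))
  →6  SSSZ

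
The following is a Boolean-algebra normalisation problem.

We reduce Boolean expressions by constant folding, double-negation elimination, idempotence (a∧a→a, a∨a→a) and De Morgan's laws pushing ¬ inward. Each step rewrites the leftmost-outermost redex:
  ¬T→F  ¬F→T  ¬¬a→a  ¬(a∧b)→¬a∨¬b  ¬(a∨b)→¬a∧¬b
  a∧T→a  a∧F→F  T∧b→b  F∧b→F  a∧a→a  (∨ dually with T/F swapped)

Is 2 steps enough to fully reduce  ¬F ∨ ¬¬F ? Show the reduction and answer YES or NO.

  start: ¬F ∨ ¬¬F
  [1] T ∨ ¬¬F
  [2] T

Answer: YES — reaches normal form T in 2 ≤ 2 steps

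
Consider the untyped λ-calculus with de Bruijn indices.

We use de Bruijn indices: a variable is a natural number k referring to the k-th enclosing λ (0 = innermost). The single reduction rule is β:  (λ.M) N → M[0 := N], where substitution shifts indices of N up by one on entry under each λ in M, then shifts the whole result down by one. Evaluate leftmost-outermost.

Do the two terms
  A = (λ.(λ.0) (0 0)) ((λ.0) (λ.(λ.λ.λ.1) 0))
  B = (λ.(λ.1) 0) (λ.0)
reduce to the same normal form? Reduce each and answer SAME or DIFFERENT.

Answer: DIFFERENT — A ⇓ λ.λ.1, B ⇓ λ.0

Working:
Term A:
  start: (λ.(λ.0) (0 0)) ((λ.0) (λ.(λ.λ.λ.1) 0))
  step 1: (λ.0) ((λ.0) (λ.(λ.λ.λ.1) 0) ((λ.0) (λ.(λ.λ.λ.1) 0)))
  step 2: (λ.0) (λ.(λ.λ.λ.1) 0) ((λ.0) (λ.(λ.λ.λ.1) 0))
  step 3: (λ.(λ.λ.λ.1) 0) ((λ.0) (λ.(λ.λ.λ.1) 0))
  step 4: (λ.λ.λ.1) ((λ.0) (λ.(λ.λ.λ.1) 0))
  step 5: λ.λ.1

Term B:
  start: (λ.(λ.1) 0) (λ.0)
  step 1: (λ.λ.0) (λ.0)
  step 2: λ.0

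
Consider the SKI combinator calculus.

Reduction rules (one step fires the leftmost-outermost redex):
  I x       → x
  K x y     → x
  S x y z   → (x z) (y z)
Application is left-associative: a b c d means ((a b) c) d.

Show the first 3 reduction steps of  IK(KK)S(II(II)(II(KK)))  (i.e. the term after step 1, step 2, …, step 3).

  start: IK(KK)S(II(II)(II(KK)))
  →1  K(KK)S(II(II)(II(KK)))
  →2  KK(II(II)(II(KK)))
  →3  K

Answer: after 3 steps: K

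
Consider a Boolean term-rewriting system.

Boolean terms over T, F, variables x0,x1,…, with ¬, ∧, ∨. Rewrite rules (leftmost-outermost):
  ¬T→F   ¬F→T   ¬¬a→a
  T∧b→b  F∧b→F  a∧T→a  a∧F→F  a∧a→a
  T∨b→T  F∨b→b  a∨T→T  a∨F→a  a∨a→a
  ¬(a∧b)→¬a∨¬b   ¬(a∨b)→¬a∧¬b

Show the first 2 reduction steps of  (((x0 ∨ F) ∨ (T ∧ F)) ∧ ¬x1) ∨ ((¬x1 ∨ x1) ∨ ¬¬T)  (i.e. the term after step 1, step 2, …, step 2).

  start: (((x0 ∨ F) ∨ (T ∧ F)) ∧ ¬x1) ∨ ((¬x1 ∨ x1) ∨ ¬¬T)
  [1] ((x0 ∨ (T ∧ F)) ∧ ¬x1) ∨ ((¬x1 ∨ x1) ∨ ¬¬T)
  [2] ((x0 ∨ F) ∧ ¬x1) ∨ ((¬x1 ∨ x1) ∨ ¬¬T)

Answer: after 2 steps: ((x0 ∨ F) ∧ ¬x1) ∨ ((¬x1 ∨ x1) ∨ ¬¬T)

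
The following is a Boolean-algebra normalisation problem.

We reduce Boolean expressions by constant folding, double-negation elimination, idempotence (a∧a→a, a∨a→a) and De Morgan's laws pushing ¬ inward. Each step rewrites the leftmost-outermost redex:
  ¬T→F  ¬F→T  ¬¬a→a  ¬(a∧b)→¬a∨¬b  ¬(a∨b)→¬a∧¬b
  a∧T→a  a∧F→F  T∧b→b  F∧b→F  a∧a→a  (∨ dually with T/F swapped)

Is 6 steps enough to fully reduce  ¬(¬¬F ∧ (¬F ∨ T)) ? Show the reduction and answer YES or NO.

Answer: YES — reaches normal form T in 4 ≤ 6 steps

Reduction:
  start: ¬(¬¬F ∧ (¬F ∨ T))
  →1  ¬¬¬F ∨ ¬(¬F ∨ T)
  →2  ¬F ∨ ¬(¬F ∨ T)
  →3  T ∨ ¬(¬F ∨ T)
  →4  T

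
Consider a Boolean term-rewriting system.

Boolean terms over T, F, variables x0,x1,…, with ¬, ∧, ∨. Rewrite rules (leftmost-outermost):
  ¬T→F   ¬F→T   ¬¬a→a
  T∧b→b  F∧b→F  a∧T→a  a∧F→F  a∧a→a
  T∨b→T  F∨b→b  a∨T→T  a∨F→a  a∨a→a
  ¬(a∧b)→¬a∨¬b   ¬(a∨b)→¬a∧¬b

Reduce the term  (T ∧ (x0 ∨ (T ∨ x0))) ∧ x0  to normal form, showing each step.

  start: (T ∧ (x0 ∨ (T ∨ x0))) ∧ x0
  step 1: (x0 ∨ (T ∨ x0)) ∧ x0
  step 2: (x0 ∨ T) ∧ x0
  step 3: T ∧ x0
  step 4: x0

Answer: normal form = x0  (in 4 steps)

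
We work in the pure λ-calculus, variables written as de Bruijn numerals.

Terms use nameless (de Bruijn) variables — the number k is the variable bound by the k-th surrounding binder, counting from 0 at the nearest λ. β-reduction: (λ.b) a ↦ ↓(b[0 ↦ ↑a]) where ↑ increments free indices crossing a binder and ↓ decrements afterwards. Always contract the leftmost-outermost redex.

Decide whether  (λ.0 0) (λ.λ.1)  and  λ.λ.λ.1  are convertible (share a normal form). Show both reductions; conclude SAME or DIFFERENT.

Term A:
  start: (λ.0 0) (λ.λ.1)
  step 1: (λ.λ.1) (λ.λ.1)
  step 2: λ.λ.λ.1

Term B:
  start: λ.λ.λ.1

Answer: SAME — A ⇓ λ.λ.λ.1, B ⇓ λ.λ.λ.1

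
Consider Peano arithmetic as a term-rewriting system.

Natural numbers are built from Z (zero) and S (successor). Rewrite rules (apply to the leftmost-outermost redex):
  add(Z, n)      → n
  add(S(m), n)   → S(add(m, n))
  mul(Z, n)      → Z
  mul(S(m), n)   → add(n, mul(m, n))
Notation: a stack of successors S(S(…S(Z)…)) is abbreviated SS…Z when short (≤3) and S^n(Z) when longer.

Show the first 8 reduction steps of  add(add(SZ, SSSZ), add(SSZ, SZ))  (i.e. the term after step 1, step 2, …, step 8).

Answer: after 8 steps: S(S(S(S(S(add(SZ, SZ))))))

Derivation:
  start: add(add(SZ, SSSZ), add(SSZ, SZ))
  →1  add(S(add(Z, SSSZ)), add(SSZ, SZ))
  →2  S(add(add(Z, SSSZ), add(SSZ, SZ)))
  →3  S(add(SSSZ, add(SSZ, SZ)))
  →4  S(S(add(SSZ, add(SSZ, SZ))))
  →5  S(S(S(add(SZ, add(SSZ, SZ)))))
  →6  S(S(S(S(add(Z, add(SSZ, SZ))))))
  →7  S(S(S(S(add(SSZ, SZ)))))
  →8  S(S(S(S(S(add(SZ, SZ))))))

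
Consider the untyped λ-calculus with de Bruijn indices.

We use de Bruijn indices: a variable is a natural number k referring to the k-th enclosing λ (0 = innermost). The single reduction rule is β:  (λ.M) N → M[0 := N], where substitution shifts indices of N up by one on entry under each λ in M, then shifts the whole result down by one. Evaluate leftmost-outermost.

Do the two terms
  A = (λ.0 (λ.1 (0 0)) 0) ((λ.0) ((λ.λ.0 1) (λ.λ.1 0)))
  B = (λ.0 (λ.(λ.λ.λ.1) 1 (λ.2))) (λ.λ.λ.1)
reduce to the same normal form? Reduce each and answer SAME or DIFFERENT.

Term A:
  start: (λ.0 (λ.1 (0 0)) 0) ((λ.0) ((λ.λ.0 1) (λ.λ.1 0)))
  step 1: (λ.0) ((λ.λ.0 1) (λ.λ.1 0)) (λ.(λ.0) ((λ.λ.0 1) (λ.λ.1 0)) (0 0)) ((λ.0) ((λ.λ.0 1) (λ.λ.1 0)))
  step 2: (λ.λ.0 1) (λ.λ.1 0) (λ.(λ.0) ((λ.λ.0 1) (λ.λ.1 0)) (0 0)) ((λ.0) ((λ.λ.0 1) (λ.λ.1 0)))
  step 3: (λ.0 (λ.λ.1 0)) (λ.(λ.0) ((λ.λ.0 1) (λ.λ.1 0)) (0 0)) ((λ.0) ((λ.λ.0 1) (λ.λ.1 0)))
  step 4: (λ.(λ.0) ((λ.λ.0 1) (λ.λ.1 0)) (0 0)) (λ.λ.1 0) ((λ.0) ((λ.λ.0 1) (λ.λ.1 0)))
  step 5: (λ.0) ((λ.λ.0 1) (λ.λ.1 0)) ((λ.λ.1 0) (λ.λ.1 0)) ((λ.0) ((λ.λ.0 1) (λ.λ.1 0)))
  step 6: (λ.λ.0 1) (λ.λ.1 0) ((λ.λ.1 0) (λ.λ.1 0)) ((λ.0) ((λ.λ.0 1) (λ.λ.1 0)))
  step 7: (λ.0 (λ.λ.1 0)) ((λ.λ.1 0) (λ.λ.1 0)) ((λ.0) ((λ.λ.0 1) (λ.λ.1 0)))
  step 8: (λ.λ.1 0) (λ.λ.1 0) (λ.λ.1 0) ((λ.0) ((λ.λ.0 1) (λ.λ.1 0)))
  step 9: (λ.(λ.λ.1 0) 0) (λ.λ.1 0) ((λ.0) ((λ.λ.0 1) (λ.λ.1 0)))
  step 10: (λ.λ.1 0) (λ.λ.1 0) ((λ.0) ((λ.λ.0 1) (λ.λ.1 0)))
  step 11: (λ.(λ.λ.1 0) 0) ((λ.0) ((λ.λ.0 1) (λ.λ.1 0)))
  step 12: (λ.λ.1 0) ((λ.0) ((λ.λ.0 1) (λ.λ.1 0)))
  step 13: λ.(λ.0) ((λ.λ.0 1) (λ.λ.1 0)) 0
  step 14: λ.(λ.λ.0 1) (λ.λ.1 0) 0
  step 15: λ.(λ.0 (λ.λ.1 0)) 0
  step 16: λ.0 (λ.λ.1 0)

Term B:
  start: (λ.0 (λ.(λ.λ.λ.1) 1 (λ.2))) (λ.λ.λ.1)
  step 1: (λ.λ.λ.1) (λ.(λ.λ.λ.1) (λ.λ.λ.1) (λ.λ.λ.λ.1))
  step 2: λ.λ.1

Answer: DIFFERENT — A ⇓ λ.0 (λ.λ.1 0), B ⇓ λ.λ.1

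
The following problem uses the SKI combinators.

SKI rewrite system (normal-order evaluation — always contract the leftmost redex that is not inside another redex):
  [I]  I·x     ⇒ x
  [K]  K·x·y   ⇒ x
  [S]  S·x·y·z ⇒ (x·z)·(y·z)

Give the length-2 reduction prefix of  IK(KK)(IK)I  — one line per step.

  start: IK(KK)(IK)I
  →1  K(KK)(IK)I
  →2  KKI

Answer: after 2 steps: KKI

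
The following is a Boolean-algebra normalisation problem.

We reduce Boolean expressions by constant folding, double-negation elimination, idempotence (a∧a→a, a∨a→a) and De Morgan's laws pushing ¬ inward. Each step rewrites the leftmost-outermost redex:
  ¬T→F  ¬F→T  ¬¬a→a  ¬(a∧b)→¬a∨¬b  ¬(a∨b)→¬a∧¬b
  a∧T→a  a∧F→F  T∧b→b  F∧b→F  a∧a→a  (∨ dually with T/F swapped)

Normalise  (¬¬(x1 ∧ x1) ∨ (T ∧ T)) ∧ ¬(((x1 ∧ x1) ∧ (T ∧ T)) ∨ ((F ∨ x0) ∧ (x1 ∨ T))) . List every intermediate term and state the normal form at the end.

  start: (¬¬(x1 ∧ x1) ∨ (T ∧ T)) ∧ ¬(((x1 ∧ x1) ∧ (T ∧ T)) ∨ ((F ∨ x0) ∧ (x1 ∨ T)))
  [1] ((x1 ∧ x1) ∨ (T ∧ T)) ∧ ¬(((x1 ∧ x1) ∧ (T ∧ T)) ∨ ((F ∨ x0) ∧ (x1 ∨ T)))
  [2] (x1 ∨ (T ∧ T)) ∧ ¬(((x1 ∧ x1) ∧ (T ∧ T)) ∨ ((F ∨ x0) ∧ (x1 ∨ T)))
  [3] (x1 ∨ T) ∧ ¬(((x1 ∧ x1) ∧ (T ∧ T)) ∨ ((F ∨ x0) ∧ (x1 ∨ T)))
  [4] T ∧ ¬(((x1 ∧ x1) ∧ (T ∧ T)) ∨ ((F ∨ x0) ∧ (x1 ∨ T)))
  [5] ¬(((x1 ∧ x1) ∧ (T ∧ T)) ∨ ((F ∨ x0) ∧ (x1 ∨ T)))
  [6] ¬((x1 ∧ x1) ∧ (T ∧ T)) ∧ ¬((F ∨ x0) ∧ (x1 ∨ T))
  [7] (¬(x1 ∧ x1) ∨ ¬(T ∧ T)) ∧ ¬((F ∨ x0) ∧ (x1 ∨ T))
  [8] ((¬x1 ∨ ¬x1) ∨ ¬(T ∧ T)) ∧ ¬((F ∨ x0) ∧ (x1 ∨ T))
  [9] (¬x1 ∨ ¬(T ∧ T)) ∧ ¬((F ∨ x0) ∧ (x1 ∨ T))
  [10] (¬x1 ∨ (¬T ∨ ¬T)) ∧ ¬((F ∨ x0) ∧ (x1 ∨ T))
  [11] (¬x1 ∨ ¬T) ∧ ¬((F ∨ x0) ∧ (x1 ∨ T))
  [12] (¬x1 ∨ F) ∧ ¬((F ∨ x0) ∧ (x1 ∨ T))
  [13] ¬x1 ∧ ¬((F ∨ x0) ∧ (x1 ∨ T))
  [14] ¬x1 ∧ (¬(F ∨ x0) ∨ ¬(x1 ∨ T))
  [15] ¬x1 ∧ ((¬F ∧ ¬x0) ∨ ¬(x1 ∨ T))
  [16] ¬x1 ∧ ((T ∧ ¬x0) ∨ ¬(x1 ∨ T))
  [17] ¬x1 ∧ (¬x0 ∨ ¬(x1 ∨ T))
  [18] ¬x1 ∧ (¬x0 ∨ (¬x1 ∧ ¬T))
  [19] ¬x1 ∧ (¬x0 ∨ (¬x1 ∧ F))
  [20] ¬x1 ∧ (¬x0 ∨ F)
  [21] ¬x1 ∧ ¬x0

Answer: normal form = ¬x1 ∧ ¬x0  (in 21 steps)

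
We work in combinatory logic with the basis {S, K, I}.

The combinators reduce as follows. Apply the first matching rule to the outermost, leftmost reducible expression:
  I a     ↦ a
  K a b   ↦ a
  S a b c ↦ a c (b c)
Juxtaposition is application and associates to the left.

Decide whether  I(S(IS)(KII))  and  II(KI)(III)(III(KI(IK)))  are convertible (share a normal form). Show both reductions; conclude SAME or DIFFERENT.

Term A:
  start: I(S(IS)(KII))
  step 1: S(IS)(KII)
  step 2: SS(KII)
  step 3: SSI

Term B:
  start: II(KI)(III)(III(KI(IK)))
  step 1: I(KI)(III)(III(KI(IK)))
  step 2: KI(III)(III(KI(IK)))
  step 3: I(III(KI(IK)))
  step 4: III(KI(IK))
  step 5: II(KI(IK))
  step 6: I(KI(IK))
  step 7: KI(IK)
  step 8: I

Answer: DIFFERENT — A ⇓ SSI, B ⇓ I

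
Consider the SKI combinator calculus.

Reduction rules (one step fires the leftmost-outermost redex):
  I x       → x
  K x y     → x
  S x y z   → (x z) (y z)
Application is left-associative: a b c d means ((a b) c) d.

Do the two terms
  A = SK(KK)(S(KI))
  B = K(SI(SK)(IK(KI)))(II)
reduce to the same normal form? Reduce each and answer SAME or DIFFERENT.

Answer: DIFFERENT — A ⇓ S(KI), B ⇓ KI

Working:
Term A:
  start: SK(KK)(S(KI))
  step 1: K(S(KI))(KK(S(KI)))
  step 2: S(KI)

Term B:
  start: K(SI(SK)(IK(KI)))(II)
  step 1: SI(SK)(IK(KI))
  step 2: I(IK(KI))(SK(IK(KI)))
  step 3: IK(KI)(SK(IK(KI)))
  step 4: K(KI)(SK(IK(KI)))
  step 5: KI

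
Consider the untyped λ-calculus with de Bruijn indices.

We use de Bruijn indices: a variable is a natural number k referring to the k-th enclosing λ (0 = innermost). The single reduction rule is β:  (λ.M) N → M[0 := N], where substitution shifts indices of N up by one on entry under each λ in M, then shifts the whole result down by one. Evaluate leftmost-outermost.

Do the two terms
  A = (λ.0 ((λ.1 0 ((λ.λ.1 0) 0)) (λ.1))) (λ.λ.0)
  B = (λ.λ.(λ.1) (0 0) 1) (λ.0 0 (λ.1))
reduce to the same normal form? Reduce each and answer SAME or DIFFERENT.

Term A:
  start: (λ.0 ((λ.1 0 ((λ.λ.1 0) 0)) (λ.1))) (λ.λ.0)
  [1] (λ.λ.0) ((λ.(λ.λ.0) 0 ((λ.λ.1 0) 0)) (λ.λ.λ.0))
  [2] λ.0

Term B:
  start: (λ.λ.(λ.1) (0 0) 1) (λ.0 0 (λ.1))
  [1] λ.(λ.1) (0 0) (λ.0 0 (λ.1))
  [2] λ.0 (λ.0 0 (λ.1))

Answer: DIFFERENT — A ⇓ λ.0, B ⇓ λ.0 (λ.0 0 (λ.1))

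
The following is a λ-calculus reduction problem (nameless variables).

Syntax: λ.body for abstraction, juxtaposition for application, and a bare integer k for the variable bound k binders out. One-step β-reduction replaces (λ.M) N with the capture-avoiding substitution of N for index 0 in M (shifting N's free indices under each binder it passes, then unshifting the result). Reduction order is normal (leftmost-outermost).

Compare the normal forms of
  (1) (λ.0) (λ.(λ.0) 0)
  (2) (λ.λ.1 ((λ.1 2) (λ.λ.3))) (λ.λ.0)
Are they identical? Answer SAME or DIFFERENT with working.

Term A:
  start: (λ.0) (λ.(λ.0) 0)
  step 1: λ.(λ.0) 0
  step 2: λ.0

Term B:
  start: (λ.λ.1 ((λ.1 2) (λ.λ.3))) (λ.λ.0)
  step 1: λ.(λ.λ.0) ((λ.1 (λ.λ.0)) (λ.λ.λ.λ.0))
  step 2: λ.λ.0

Answer: DIFFERENT — A ⇓ λ.0, B ⇓ λ.λ.0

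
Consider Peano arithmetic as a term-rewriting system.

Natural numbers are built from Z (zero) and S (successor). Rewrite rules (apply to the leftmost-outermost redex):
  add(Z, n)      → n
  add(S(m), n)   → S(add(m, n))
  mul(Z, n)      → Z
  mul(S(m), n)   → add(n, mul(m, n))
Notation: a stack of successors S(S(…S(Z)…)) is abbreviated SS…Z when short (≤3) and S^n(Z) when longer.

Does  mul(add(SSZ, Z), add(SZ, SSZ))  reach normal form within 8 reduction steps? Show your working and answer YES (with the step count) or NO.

  start: mul(add(SSZ, Z), add(SZ, SSZ))
  [1] mul(S(add(SZ, Z)), add(SZ, SSZ))
  [2] add(add(SZ, SSZ), mul(add(SZ, Z), add(SZ, SSZ)))
  [3] add(S(add(Z, SSZ)), mul(add(SZ, Z), add(SZ, SSZ)))
  [4] S(add(add(Z, SSZ), mul(add(SZ, Z), add(SZ, SSZ))))
  [5] S(add(SSZ, mul(add(SZ, Z), add(SZ, SSZ))))
  [6] S(S(add(SZ, mul(add(SZ, Z), add(SZ, SSZ)))))
  [7] S(S(S(add(Z, mul(add(SZ, Z), add(SZ, SSZ))))))
  [8] S(S(S(mul(add(SZ, Z), add(SZ, SSZ)))))

Answer: NO — after 8 steps the term is S(S(S(mul(add(SZ, Z), add(SZ, SSZ))))), not yet normal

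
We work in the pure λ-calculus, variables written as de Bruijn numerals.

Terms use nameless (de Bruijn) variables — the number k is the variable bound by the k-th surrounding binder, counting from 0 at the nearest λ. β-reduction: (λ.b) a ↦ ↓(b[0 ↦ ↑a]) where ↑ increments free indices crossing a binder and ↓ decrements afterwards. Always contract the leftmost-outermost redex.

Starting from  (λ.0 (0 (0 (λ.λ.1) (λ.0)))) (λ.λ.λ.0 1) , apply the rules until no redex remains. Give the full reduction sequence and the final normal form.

Answer: normal form = λ.λ.0 1  (in 2 steps)

Working:
  start: (λ.0 (0 (0 (λ.λ.1) (λ.0)))) (λ.λ.λ.0 1)
  [1] (λ.λ.λ.0 1) ((λ.λ.λ.0 1) ((λ.λ.λ.0 1) (λ.λ.1) (λ.0)))
  [2] λ.λ.0 1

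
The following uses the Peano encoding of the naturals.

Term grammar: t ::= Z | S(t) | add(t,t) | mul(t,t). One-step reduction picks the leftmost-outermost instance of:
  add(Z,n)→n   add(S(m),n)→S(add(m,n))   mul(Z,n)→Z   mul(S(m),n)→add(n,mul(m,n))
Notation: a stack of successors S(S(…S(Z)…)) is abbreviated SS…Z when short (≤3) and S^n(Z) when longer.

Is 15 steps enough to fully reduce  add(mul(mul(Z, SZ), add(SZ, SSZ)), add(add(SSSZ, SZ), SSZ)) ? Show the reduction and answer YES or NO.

Answer: YES — reaches normal form S^6(Z) in 12 ≤ 15 steps

Reduction:
  start: add(mul(mul(Z, SZ), add(SZ, SSZ)), add(add(SSSZ, SZ), SSZ))
  [1] add(mul(Z, add(SZ, SSZ)), add(add(SSSZ, SZ), SSZ))
  [2] add(Z, add(add(SSSZ, SZ), SSZ))
  [3] add(add(SSSZ, SZ), SSZ)
  [4] add(S(add(SSZ, SZ)), SSZ)
  [5] S(add(add(SSZ, SZ), SSZ))
  [6] S(add(S(add(SZ, SZ)), SSZ))
  [7] S(S(add(add(SZ, SZ), SSZ)))
  [8] S(S(add(S(add(Z, SZ)), SSZ)))
  [9] S(S(S(add(add(Z, SZ), SSZ))))
  [10] S(S(S(add(SZ, SSZ))))
  [11] S(S(S(S(add(Z, SSZ)))))
  [12] S^6(Z)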